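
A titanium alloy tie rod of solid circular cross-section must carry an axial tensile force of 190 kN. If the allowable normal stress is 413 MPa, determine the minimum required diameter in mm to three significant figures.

24.2 mm

Required area A ≥ P/σ_allow = 190000/413 = 460 mm².
For a solid circular section, d ≥ √(4A/π) = 24.2 mm.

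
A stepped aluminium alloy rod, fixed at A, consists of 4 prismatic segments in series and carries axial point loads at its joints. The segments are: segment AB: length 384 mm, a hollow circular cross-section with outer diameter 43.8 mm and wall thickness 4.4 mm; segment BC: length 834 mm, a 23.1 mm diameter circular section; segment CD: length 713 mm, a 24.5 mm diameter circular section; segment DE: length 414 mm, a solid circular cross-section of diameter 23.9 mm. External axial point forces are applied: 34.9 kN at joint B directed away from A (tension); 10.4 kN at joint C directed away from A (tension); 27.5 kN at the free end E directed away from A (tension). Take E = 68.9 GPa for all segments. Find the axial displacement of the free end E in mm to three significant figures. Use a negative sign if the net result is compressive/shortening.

2.81 mm

Internal axial forces (sectioning from the free end, tension +): N_DE = 27.5 kN, N_CD = 27.5 kN, N_BC = 37.9 kN, N_AB = 72.8 kN.
A_AB = 544.6 mm².
A_BC = 419.1 mm².
A_CD = 471.4 mm².
A_DE = 448.6 mm².
δ_AB = 72800·384/(544.6·68900) = 0.745 mm
δ_BC = 37900·834/(419.1·68900) = 1.095 mm
δ_CD = 27500·713/(471.4·68900) = 0.6036 mm
δ_DE = 27500·414/(448.6·68900) = 0.3683 mm
δ = Σδ_i = 2.812 mm.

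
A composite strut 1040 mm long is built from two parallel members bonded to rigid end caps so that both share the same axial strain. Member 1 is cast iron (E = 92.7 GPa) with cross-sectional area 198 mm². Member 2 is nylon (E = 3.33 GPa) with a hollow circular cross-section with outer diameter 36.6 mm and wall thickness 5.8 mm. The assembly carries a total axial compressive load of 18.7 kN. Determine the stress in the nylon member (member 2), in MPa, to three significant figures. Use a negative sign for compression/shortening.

-3.08 MPa

A_2 = 561.2 mm².
Equal strain + equilibrium ⇒ each member carries load in proportion to AE: A₁E₁ = 18350000 N, A₂E₂ = 1869000 N, ΣAE = 20220000 N.
σ₂ = P·E₂/ΣAE = -18700·3330/20220000 = -3.079 MPa.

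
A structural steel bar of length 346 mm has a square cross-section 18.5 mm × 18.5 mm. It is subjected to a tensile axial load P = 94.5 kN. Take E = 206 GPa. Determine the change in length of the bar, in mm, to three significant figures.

A = 342.2 mm².
δ_mech = NL/(AE) = 94500·346/(342.2·206000) = 0.4638 mm.

0.464 mm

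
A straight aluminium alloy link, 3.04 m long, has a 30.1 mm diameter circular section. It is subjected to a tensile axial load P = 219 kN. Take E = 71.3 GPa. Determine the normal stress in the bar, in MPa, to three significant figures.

308 MPa

A = 711.6 mm².
σ = N/A = 219000/711.6 = 307.8 MPa.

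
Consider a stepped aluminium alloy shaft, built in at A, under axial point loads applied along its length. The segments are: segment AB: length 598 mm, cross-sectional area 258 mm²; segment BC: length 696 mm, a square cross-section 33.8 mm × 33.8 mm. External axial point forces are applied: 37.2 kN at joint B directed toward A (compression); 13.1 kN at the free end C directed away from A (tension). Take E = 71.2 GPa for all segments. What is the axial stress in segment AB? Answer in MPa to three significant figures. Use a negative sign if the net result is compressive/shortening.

-93.4 MPa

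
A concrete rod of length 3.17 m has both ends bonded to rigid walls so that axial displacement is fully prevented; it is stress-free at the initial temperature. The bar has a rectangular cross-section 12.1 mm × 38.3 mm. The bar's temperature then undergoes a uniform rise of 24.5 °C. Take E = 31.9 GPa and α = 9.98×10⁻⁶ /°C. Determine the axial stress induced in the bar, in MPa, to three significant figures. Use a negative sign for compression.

-7.80 MPa

Free thermal expansion αLΔT = 9.98e-6 · 3170 · 24.5 = 0.7751 mm.
The walls impose strain ε = −(0.7751)/3170 = -2.4451e-04; σ = Eε = 31900 · -2.4451e-04 = -7.8 MPa.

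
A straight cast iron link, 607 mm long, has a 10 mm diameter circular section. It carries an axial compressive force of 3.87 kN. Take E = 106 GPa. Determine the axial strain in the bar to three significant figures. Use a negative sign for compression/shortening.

A = 78.54 mm².
σ = N/A = -49.27 MPa; ε = σ/E = -49.27/106000 = -4.649e-04.

-4.65e-04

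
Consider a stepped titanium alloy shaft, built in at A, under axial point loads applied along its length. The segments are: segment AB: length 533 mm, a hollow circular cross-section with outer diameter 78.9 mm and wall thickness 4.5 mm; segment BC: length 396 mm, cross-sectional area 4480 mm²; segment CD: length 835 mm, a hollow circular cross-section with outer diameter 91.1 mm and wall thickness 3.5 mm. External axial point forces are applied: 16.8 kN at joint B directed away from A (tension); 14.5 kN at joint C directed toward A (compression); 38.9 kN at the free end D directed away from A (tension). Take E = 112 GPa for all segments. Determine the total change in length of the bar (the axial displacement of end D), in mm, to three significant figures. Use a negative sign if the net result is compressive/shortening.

Internal axial forces (sectioning from the free end, tension +): N_CD = 38.9 kN, N_BC = 24.4 kN, N_AB = 41.2 kN.
A_AB = 1052 mm².
A_CD = 963.2 mm².
δ_AB = 41200·533/(1052·112000) = 0.1864 mm
δ_BC = 24400·396/(4480·112000) = 0.01926 mm
δ_CD = 38900·835/(963.2·112000) = 0.3011 mm
δ = Σδ_i = 0.5068 mm.

0.507 mm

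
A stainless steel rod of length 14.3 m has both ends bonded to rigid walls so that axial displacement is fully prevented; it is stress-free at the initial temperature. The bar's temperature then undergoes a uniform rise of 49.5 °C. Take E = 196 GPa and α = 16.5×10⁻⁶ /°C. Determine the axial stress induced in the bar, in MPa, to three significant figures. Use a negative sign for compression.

Free thermal expansion αLΔT = 16.5e-6 · 14300 · 49.5 = 11.68 mm.
The walls impose strain ε = −(11.68)/14300 = -8.1675e-04; σ = Eε = 196000 · -8.1675e-04 = -160.1 MPa.

-160 MPa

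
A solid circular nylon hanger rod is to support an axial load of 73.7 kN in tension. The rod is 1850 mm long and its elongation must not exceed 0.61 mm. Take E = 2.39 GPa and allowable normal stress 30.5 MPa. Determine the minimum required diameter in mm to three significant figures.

Required area A ≥ P/σ_allow = 73700/30.5 = 2416 mm².
For a solid circular section, d ≥ √(4A/π) = 55.47 mm.
Elongation limit: A ≥ PL/(Eδ_allow) = 73700·1850/(2390·0.61) = 93520 mm² ⇒ d ≥ 345.1 mm.
The elongation limit governs.

345 mm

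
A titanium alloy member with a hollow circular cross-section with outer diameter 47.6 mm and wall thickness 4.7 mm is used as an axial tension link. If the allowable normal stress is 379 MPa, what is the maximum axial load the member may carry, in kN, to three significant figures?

240 kN

A = 633.4 mm².
P_max = σ_allow · A = 379 · 633.4 = 240100 N = 240.1 kN.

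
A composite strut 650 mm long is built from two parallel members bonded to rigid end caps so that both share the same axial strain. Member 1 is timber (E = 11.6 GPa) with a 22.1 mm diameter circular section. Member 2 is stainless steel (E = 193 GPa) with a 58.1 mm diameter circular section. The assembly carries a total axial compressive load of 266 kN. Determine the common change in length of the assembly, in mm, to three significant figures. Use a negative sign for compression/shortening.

-0.335 mm

A_1 = 383.6 mm².
A_2 = 2651 mm².
Equal strain + equilibrium ⇒ each member carries load in proportion to AE: A₁E₁ = 4450000 N, A₂E₂ = 511700000 N, ΣAE = 516100000 N.
δ = PL/ΣAE = -266000·650/516100000 = -0.335 mm.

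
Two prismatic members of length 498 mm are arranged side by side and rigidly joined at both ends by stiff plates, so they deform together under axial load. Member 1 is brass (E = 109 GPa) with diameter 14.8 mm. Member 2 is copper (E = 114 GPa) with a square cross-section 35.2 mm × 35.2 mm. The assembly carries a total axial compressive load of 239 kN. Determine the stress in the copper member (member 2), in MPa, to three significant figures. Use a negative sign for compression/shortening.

-170 MPa

A_1 = 172 mm².
A_2 = 1239 mm².
Equal strain + equilibrium ⇒ each member carries load in proportion to AE: A₁E₁ = 18750000 N, A₂E₂ = 141300000 N, ΣAE = 160000000 N.
σ₂ = P·E₂/ΣAE = -239000·114000/160000000 = -170.3 MPa.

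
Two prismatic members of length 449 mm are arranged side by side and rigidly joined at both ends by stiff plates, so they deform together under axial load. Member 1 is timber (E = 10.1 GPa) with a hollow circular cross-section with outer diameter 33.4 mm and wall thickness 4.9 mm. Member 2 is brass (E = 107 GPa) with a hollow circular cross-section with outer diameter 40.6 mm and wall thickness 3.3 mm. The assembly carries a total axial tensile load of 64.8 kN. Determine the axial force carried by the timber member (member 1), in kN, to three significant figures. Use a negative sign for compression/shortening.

6.27 kN

A_1 = 438.7 mm².
A_2 = 386.7 mm².
Equal strain + equilibrium ⇒ each member carries load in proportion to AE: A₁E₁ = 4431000 N, A₂E₂ = 41380000 N, ΣAE = 45810000 N.
F₁ = P·A₁E₁/ΣAE = 64800·4431000/45810000 = 6268 N.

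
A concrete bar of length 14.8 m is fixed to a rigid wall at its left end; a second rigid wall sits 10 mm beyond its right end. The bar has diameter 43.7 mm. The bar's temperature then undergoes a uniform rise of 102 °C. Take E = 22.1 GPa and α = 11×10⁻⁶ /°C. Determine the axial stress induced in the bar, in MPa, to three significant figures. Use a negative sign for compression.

-9.86 MPa

Free thermal expansion αLΔT = 11e-6 · 14800 · 102 = 16.61 mm.
The walls engage after the gap closes; constrained expansion = 16.61 − 10 = 6.606 mm.
The walls impose strain ε = −(6.606)/14800 = -4.4632e-04; σ = Eε = 22100 · -4.4632e-04 = -9.864 MPa.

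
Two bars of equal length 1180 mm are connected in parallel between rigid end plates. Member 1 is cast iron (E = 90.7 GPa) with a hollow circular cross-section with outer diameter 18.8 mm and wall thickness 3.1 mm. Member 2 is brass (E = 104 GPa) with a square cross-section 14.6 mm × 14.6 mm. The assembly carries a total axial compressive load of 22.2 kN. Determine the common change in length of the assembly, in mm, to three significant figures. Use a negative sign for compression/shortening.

A_1 = 152.9 mm².
A_2 = 213.2 mm².
Equal strain + equilibrium ⇒ each member carries load in proportion to AE: A₁E₁ = 13870000 N, A₂E₂ = 22170000 N, ΣAE = 36040000 N.
δ = PL/ΣAE = -22200·1180/36040000 = -0.7269 mm.

-0.727 mm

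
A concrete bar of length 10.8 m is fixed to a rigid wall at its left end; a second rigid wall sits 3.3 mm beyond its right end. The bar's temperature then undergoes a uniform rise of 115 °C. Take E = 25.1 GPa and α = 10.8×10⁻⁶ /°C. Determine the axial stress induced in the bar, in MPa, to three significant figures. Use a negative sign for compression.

-23.5 MPa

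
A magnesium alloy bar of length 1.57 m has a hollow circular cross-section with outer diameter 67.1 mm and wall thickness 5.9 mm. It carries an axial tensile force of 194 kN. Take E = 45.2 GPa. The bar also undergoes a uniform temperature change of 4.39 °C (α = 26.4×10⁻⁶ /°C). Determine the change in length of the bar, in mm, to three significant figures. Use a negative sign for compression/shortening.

A = 1134 mm².
δ_mech = NL/(AE) = 194000·1570/(1134·45200) = 5.94 mm.
δ_thermal = αLΔT = 26.4e-6·1570·4.39 = 0.182 mm.
δ = δ_mech + δ_thermal = 6.122 mm.

6.12 mm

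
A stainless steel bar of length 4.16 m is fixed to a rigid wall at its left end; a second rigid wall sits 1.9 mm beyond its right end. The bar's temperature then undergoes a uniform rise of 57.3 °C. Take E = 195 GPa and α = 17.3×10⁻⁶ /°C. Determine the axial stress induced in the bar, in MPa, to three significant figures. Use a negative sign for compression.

-104 MPa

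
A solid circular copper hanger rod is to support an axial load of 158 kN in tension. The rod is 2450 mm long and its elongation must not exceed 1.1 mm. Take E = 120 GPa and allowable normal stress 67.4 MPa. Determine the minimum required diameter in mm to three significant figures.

Required area A ≥ P/σ_allow = 158000/67.4 = 2344 mm².
For a solid circular section, d ≥ √(4A/π) = 54.63 mm.
Elongation limit: A ≥ PL/(Eδ_allow) = 158000·2450/(120000·1.1) = 2933 mm² ⇒ d ≥ 61.11 mm.
The elongation limit governs.

61.1 mm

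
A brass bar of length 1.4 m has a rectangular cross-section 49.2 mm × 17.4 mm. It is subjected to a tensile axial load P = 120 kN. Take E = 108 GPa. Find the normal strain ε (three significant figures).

A = 856.1 mm².
σ = N/A = 140.2 MPa; ε = σ/E = 140.2/108000 = 1.298e-03.

0.00130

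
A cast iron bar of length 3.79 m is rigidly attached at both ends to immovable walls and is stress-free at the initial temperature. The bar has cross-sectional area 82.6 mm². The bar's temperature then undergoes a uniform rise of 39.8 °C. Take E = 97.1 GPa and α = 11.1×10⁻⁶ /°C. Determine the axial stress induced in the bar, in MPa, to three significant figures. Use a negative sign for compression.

-42.9 MPa

Free thermal expansion αLΔT = 11.1e-6 · 3790 · 39.8 = 1.674 mm.
The walls impose strain ε = −(1.674)/3790 = -4.4178e-04; σ = Eε = 97100 · -4.4178e-04 = -42.9 MPa.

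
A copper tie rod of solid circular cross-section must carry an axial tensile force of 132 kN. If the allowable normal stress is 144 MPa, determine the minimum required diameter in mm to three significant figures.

Required area A ≥ P/σ_allow = 132000/144 = 916.7 mm².
For a solid circular section, d ≥ √(4A/π) = 34.16 mm.

34.2 mm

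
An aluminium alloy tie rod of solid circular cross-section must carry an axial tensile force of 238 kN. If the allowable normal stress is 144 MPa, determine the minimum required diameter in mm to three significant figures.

Required area A ≥ P/σ_allow = 238000/144 = 1653 mm².
For a solid circular section, d ≥ √(4A/π) = 45.87 mm.

45.9 mm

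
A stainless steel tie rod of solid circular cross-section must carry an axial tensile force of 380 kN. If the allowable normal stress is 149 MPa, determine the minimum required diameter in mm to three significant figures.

Required area A ≥ P/σ_allow = 380000/149 = 2550 mm².
For a solid circular section, d ≥ √(4A/π) = 56.98 mm.

57.0 mm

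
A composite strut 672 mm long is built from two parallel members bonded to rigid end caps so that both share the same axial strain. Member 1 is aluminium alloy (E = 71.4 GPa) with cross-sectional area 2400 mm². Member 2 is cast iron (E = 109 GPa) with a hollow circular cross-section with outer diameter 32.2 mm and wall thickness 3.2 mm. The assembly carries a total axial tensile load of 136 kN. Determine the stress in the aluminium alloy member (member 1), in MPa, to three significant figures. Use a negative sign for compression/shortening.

A_2 = 291.5 mm².
Equal strain + equilibrium ⇒ each member carries load in proportion to AE: A₁E₁ = 171400000 N, A₂E₂ = 31780000 N, ΣAE = 203100000 N.
σ₁ = P·E₁/ΣAE = 136000·71400/203100000 = 47.8 MPa.

47.8 MPa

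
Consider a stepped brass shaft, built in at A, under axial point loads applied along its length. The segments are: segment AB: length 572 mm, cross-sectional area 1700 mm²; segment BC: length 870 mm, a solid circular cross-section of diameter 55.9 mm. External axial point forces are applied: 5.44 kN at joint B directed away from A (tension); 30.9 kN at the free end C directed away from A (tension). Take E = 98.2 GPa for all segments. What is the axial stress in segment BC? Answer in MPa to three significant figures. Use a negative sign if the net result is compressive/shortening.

Internal axial forces (sectioning from the free end, tension +): N_BC = 30.9 kN, N_AB = 36.34 kN.
A_BC = 2454 mm².
σ_BC = N_BC/A_BC = 30900/2454 = 12.59 MPa.

12.6 MPa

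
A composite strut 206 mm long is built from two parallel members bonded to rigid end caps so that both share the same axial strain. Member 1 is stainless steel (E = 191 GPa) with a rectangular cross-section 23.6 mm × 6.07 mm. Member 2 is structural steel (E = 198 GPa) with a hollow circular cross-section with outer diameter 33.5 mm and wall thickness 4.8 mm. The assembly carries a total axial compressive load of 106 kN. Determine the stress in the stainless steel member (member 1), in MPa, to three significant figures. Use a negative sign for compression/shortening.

-179 MPa

A_1 = 143.3 mm².
A_2 = 432.8 mm².
Equal strain + equilibrium ⇒ each member carries load in proportion to AE: A₁E₁ = 27360000 N, A₂E₂ = 85690000 N, ΣAE = 113100000 N.
σ₁ = P·E₁/ΣAE = -106000·191000/113100000 = -179.1 MPa.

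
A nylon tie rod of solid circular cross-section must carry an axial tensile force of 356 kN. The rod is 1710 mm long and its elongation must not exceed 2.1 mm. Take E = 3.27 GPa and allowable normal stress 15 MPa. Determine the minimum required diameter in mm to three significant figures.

Required area A ≥ P/σ_allow = 356000/15 = 23730 mm².
For a solid circular section, d ≥ √(4A/π) = 173.8 mm.
Elongation limit: A ≥ PL/(Eδ_allow) = 356000·1710/(3270·2.1) = 88650 mm² ⇒ d ≥ 336 mm.
The elongation limit governs.

336 mm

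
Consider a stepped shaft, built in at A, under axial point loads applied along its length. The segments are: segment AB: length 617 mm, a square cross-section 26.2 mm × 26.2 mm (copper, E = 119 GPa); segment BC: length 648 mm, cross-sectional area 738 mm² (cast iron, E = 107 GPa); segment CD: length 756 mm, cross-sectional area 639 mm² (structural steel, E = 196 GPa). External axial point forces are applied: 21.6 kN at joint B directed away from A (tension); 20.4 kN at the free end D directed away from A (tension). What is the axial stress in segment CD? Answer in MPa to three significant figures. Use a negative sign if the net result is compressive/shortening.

Internal axial forces (sectioning from the free end, tension +): N_CD = 20.4 kN, N_BC = 20.4 kN, N_AB = 42 kN.
σ_CD = N_CD/A_CD = 20400/639 = 31.92 MPa.

31.9 MPa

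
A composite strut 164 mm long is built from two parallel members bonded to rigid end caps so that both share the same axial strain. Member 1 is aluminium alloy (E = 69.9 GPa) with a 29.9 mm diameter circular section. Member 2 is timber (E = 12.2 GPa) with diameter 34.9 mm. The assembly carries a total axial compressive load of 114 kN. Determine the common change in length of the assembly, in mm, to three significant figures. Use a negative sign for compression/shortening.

-0.308 mm

A_1 = 702.2 mm².
A_2 = 956.6 mm².
Equal strain + equilibrium ⇒ each member carries load in proportion to AE: A₁E₁ = 49080000 N, A₂E₂ = 11670000 N, ΣAE = 60750000 N.
δ = PL/ΣAE = -114000·164/60750000 = -0.3077 mm.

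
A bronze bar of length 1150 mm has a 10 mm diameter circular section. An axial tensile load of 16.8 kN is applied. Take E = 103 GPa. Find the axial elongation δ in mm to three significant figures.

A = 78.54 mm².
δ_mech = NL/(AE) = 16800·1150/(78.54·103000) = 2.388 mm.

2.39 mm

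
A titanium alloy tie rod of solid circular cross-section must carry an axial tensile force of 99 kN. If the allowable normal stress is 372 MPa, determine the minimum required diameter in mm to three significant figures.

18.4 mm

Required area A ≥ P/σ_allow = 99000/372 = 266.1 mm².
For a solid circular section, d ≥ √(4A/π) = 18.41 mm.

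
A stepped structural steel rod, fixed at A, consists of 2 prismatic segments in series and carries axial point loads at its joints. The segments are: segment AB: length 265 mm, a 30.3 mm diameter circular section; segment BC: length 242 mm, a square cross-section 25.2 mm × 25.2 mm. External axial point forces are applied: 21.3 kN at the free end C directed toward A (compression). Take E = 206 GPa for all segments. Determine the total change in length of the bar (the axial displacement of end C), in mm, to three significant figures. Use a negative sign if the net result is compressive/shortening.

-0.0774 mm

Internal axial forces (sectioning from the free end, tension +): N_BC = -21.3 kN, N_AB = -21.3 kN.
A_AB = 721.1 mm².
A_BC = 635 mm².
δ_AB = -21300·265/(721.1·206000) = -0.038 mm
δ_BC = -21300·242/(635·206000) = -0.0394 mm
δ = Σδ_i = -0.0774 mm.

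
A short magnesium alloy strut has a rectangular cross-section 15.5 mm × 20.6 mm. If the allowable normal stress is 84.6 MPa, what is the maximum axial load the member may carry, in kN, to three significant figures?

27.0 kN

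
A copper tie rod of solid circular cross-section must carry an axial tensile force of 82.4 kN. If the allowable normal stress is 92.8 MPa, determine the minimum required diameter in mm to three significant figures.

Required area A ≥ P/σ_allow = 82400/92.8 = 887.9 mm².
For a solid circular section, d ≥ √(4A/π) = 33.62 mm.

33.6 mm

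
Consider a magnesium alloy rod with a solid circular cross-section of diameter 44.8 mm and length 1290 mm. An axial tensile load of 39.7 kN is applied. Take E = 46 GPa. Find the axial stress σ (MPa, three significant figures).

25.2 MPa

A = 1576 mm².
σ = N/A = 39700/1576 = 25.19 MPa.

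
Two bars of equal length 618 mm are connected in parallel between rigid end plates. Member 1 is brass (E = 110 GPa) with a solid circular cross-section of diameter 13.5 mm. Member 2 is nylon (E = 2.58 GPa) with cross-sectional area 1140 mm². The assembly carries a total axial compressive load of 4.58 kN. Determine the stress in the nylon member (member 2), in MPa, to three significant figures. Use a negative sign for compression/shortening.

-0.632 MPa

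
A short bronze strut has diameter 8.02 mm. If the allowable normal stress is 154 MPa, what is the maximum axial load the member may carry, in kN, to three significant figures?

A = 50.52 mm².
P_max = σ_allow · A = 154 · 50.52 = 7780 N = 7.78 kN.

7.78 kN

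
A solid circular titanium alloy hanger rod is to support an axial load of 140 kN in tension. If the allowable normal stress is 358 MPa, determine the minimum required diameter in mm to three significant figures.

22.3 mm

Required area A ≥ P/σ_allow = 140000/358 = 391.1 mm².
For a solid circular section, d ≥ √(4A/π) = 22.31 mm.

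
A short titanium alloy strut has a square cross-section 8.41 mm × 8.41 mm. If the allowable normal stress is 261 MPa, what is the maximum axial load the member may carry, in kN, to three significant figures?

A = 70.73 mm².
P_max = σ_allow · A = 261 · 70.73 = 18460 N = 18.46 kN.

18.5 kN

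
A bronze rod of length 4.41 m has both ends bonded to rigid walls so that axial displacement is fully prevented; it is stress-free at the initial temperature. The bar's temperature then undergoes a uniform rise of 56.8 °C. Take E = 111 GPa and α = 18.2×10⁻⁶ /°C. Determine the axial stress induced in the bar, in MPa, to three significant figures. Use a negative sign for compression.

-115 MPa

Free thermal expansion αLΔT = 18.2e-6 · 4410 · 56.8 = 4.559 mm.
The walls impose strain ε = −(4.559)/4410 = -1.0338e-03; σ = Eε = 111000 · -1.0338e-03 = -114.7 MPa.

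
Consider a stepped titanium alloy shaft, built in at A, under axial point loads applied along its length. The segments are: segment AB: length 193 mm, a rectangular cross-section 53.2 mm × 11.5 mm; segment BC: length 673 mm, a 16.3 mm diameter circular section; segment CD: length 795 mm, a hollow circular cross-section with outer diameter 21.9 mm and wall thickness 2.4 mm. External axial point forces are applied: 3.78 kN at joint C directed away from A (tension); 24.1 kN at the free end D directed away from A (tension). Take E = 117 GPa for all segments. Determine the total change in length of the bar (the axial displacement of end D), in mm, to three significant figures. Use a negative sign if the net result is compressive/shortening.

1.96 mm

Internal axial forces (sectioning from the free end, tension +): N_CD = 24.1 kN, N_BC = 27.88 kN, N_AB = 27.88 kN.
A_AB = 611.8 mm².
A_BC = 208.7 mm².
A_CD = 147 mm².
δ_AB = 27880·193/(611.8·117000) = 0.07517 mm
δ_BC = 27880·673/(208.7·117000) = 0.7685 mm
δ_CD = 24100·795/(147·117000) = 1.114 mm
δ = Σδ_i = 1.957 mm.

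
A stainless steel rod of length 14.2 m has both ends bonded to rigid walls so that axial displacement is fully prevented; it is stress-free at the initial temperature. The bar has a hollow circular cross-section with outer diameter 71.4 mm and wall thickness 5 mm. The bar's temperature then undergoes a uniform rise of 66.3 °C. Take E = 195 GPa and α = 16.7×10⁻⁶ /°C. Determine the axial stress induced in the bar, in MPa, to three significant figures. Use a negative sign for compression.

Free thermal expansion αLΔT = 16.7e-6 · 14200 · 66.3 = 15.72 mm.
The walls impose strain ε = −(15.72)/14200 = -1.1072e-03; σ = Eε = 195000 · -1.1072e-03 = -215.9 MPa.

-216 MPa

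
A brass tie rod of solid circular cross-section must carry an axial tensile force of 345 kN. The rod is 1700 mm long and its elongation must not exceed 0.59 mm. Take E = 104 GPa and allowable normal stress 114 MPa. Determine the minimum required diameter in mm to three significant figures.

Required area A ≥ P/σ_allow = 345000/114 = 3026 mm².
For a solid circular section, d ≥ √(4A/π) = 62.07 mm.
Elongation limit: A ≥ PL/(Eδ_allow) = 345000·1700/(104000·0.59) = 9558 mm² ⇒ d ≥ 110.3 mm.
The elongation limit governs.

110 mm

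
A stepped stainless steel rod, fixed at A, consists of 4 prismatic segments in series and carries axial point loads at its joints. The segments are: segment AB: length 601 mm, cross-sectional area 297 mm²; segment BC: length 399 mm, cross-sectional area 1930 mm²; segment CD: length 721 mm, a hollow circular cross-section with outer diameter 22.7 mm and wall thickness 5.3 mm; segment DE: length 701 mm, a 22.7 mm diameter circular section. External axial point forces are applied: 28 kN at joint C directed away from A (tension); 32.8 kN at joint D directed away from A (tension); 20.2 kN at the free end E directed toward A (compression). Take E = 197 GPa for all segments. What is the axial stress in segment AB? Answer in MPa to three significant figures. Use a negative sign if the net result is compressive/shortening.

137 MPa

Internal axial forces (sectioning from the free end, tension +): N_DE = -20.2 kN, N_CD = 12.6 kN, N_BC = 40.6 kN, N_AB = 40.6 kN.
σ_AB = N_AB/A_AB = 40600/297 = 136.7 MPa.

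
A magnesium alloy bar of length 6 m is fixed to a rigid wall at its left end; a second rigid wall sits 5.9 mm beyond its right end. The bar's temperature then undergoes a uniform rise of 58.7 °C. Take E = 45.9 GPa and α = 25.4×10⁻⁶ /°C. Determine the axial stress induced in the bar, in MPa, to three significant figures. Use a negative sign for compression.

-23.3 MPa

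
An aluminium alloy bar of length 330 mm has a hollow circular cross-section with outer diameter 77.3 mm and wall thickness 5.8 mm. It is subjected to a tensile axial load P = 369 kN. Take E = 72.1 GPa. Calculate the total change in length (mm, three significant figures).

1.30 mm

A = 1303 mm².
δ_mech = NL/(AE) = 369000·330/(1303·72100) = 1.296 mm.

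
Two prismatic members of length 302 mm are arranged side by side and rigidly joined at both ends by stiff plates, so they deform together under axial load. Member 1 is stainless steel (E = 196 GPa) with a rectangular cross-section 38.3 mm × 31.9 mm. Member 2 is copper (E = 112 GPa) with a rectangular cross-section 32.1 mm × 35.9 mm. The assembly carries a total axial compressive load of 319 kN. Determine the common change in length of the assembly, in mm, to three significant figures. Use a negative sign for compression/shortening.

-0.261 mm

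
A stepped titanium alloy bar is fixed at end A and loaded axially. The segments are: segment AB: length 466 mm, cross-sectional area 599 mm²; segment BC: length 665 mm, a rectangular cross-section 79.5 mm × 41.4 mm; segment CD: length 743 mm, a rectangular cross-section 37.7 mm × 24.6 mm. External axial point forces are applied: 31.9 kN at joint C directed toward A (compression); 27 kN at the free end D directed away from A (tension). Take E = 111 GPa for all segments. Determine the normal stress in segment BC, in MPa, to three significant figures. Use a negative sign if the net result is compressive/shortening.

-1.49 MPa

Internal axial forces (sectioning from the free end, tension +): N_CD = 27 kN, N_BC = -4.9 kN, N_AB = -4.9 kN.
A_BC = 3291 mm².
σ_BC = N_BC/A_BC = -4900/3291 = -1.489 MPa.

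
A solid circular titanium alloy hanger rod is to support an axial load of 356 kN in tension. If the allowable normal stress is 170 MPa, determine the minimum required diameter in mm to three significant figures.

Required area A ≥ P/σ_allow = 356000/170 = 2094 mm².
For a solid circular section, d ≥ √(4A/π) = 51.64 mm.

51.6 mm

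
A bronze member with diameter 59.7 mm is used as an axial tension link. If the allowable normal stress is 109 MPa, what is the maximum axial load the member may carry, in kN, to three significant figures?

A = 2799 mm².
P_max = σ_allow · A = 109 · 2799 = 305100 N = 305.1 kN.

305 kN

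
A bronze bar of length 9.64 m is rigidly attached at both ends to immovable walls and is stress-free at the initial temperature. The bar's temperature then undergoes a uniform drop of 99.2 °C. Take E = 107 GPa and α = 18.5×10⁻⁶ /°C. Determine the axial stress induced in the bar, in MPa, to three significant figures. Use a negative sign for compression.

Free thermal expansion αLΔT = 18.5e-6 · 9640 · -99.2 = -17.69 mm.
The walls impose strain ε = −(-17.69)/9640 = 1.8352e-03; σ = Eε = 107000 · 1.8352e-03 = 196.4 MPa.

196 MPa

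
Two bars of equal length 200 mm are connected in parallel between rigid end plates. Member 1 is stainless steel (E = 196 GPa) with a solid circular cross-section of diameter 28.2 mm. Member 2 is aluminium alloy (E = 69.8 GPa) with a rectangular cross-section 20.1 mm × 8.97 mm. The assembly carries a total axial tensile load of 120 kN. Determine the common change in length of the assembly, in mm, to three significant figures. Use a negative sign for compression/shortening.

0.178 mm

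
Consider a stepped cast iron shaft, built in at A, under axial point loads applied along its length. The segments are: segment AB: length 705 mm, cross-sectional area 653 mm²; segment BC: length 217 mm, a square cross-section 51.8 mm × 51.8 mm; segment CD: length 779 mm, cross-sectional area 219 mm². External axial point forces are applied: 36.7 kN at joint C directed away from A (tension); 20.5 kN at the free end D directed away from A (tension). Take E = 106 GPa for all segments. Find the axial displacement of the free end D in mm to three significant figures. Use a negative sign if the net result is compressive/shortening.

1.31 mm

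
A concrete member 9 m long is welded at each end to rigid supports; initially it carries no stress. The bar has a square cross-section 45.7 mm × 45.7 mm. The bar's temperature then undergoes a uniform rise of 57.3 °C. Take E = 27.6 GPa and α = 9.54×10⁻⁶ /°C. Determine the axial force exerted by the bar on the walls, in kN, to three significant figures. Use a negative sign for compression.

Free thermal expansion αLΔT = 9.54e-6 · 9000 · 57.3 = 4.92 mm.
The walls impose strain ε = −(4.92)/9000 = -5.4664e-04; σ = Eε = 27600 · -5.4664e-04 = -15.09 MPa.
Wall reaction R = σ·A = -15.09·2088 = -31510 N = -31.51 kN.

-31.5 kN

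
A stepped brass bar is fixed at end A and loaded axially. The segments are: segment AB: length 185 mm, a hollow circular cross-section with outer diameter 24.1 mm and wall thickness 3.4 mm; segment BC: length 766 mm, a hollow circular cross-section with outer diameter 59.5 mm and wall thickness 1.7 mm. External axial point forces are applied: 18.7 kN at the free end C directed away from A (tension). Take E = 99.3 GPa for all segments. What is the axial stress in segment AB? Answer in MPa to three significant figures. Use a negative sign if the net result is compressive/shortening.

Internal axial forces (sectioning from the free end, tension +): N_BC = 18.7 kN, N_AB = 18.7 kN.
A_AB = 221.1 mm².
σ_AB = N_AB/A_AB = 18700/221.1 = 84.58 MPa.

84.6 MPa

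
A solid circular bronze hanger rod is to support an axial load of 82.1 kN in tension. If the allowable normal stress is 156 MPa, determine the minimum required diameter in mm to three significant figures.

25.9 mm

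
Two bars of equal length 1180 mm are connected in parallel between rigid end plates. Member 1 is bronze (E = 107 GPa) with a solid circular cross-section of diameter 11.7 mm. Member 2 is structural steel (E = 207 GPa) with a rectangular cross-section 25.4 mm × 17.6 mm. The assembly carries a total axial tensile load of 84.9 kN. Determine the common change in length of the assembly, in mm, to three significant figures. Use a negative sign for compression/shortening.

0.963 mm

A_1 = 107.5 mm².
A_2 = 447 mm².
Equal strain + equilibrium ⇒ each member carries load in proportion to AE: A₁E₁ = 11500000 N, A₂E₂ = 92540000 N, ΣAE = 104000000 N.
δ = PL/ΣAE = 84900·1180/104000000 = 0.9629 mm.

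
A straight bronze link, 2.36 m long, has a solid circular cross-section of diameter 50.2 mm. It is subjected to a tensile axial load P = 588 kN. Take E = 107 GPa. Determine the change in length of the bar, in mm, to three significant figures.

6.55 mm

A = 1979 mm².
δ_mech = NL/(AE) = 588000·2360/(1979·107000) = 6.553 mm.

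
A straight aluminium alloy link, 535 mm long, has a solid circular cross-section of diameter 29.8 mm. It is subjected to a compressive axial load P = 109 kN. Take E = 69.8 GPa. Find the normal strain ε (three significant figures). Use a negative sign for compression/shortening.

A = 697.5 mm².
σ = N/A = -156.3 MPa; ε = σ/E = -156.3/69800 = -2.239e-03.

-0.00224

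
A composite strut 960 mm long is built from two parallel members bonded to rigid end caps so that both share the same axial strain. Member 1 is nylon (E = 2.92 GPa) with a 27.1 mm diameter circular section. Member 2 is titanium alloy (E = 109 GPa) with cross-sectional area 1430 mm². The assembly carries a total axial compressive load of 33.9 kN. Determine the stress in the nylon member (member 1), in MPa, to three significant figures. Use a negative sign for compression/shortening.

A_1 = 576.8 mm².
Equal strain + equilibrium ⇒ each member carries load in proportion to AE: A₁E₁ = 1684000 N, A₂E₂ = 155900000 N, ΣAE = 157600000 N.
σ₁ = P·E₁/ΣAE = -33900·2920/157600000 = -0.6283 MPa.

-0.628 MPa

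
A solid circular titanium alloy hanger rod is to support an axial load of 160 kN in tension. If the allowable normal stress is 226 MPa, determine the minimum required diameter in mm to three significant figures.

30.0 mm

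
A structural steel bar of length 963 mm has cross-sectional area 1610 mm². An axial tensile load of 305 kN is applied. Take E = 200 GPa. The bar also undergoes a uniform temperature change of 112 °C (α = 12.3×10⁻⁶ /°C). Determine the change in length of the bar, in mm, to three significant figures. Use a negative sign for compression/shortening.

2.24 mm

δ_mech = NL/(AE) = 305000·963/(1610·200000) = 0.9122 mm.
δ_thermal = αLΔT = 12.3e-6·963·112 = 1.327 mm.
δ = δ_mech + δ_thermal = 2.239 mm.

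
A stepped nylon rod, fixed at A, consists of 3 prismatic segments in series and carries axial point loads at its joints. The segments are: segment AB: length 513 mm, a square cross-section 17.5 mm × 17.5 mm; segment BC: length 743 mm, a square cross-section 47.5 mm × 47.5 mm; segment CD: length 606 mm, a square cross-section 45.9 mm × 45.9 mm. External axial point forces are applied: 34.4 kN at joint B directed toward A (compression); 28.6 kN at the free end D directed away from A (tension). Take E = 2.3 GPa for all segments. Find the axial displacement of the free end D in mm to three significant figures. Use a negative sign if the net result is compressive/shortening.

Internal axial forces (sectioning from the free end, tension +): N_CD = 28.6 kN, N_BC = 28.6 kN, N_AB = -5.8 kN.
A_AB = 306.2 mm².
A_BC = 2256 mm².
A_CD = 2107 mm².
δ_AB = -5800·513/(306.2·2300) = -4.224 mm
δ_BC = 28600·743/(2256·2300) = 4.095 mm
δ_CD = 28600·606/(2107·2300) = 3.577 mm
δ = Σδ_i = 3.447 mm.

3.45 mm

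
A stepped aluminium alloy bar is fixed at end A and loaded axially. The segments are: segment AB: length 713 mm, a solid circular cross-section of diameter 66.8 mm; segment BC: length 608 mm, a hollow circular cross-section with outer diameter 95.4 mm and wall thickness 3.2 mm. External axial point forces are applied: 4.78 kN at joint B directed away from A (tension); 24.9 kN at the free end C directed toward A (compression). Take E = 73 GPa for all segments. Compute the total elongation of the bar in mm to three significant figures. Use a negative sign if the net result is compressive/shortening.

Internal axial forces (sectioning from the free end, tension +): N_BC = -24.9 kN, N_AB = -20.12 kN.
A_AB = 3505 mm².
A_BC = 926.9 mm².
δ_AB = -20120·713/(3505·73000) = -0.05607 mm
δ_BC = -24900·608/(926.9·73000) = -0.2237 mm
δ = Σδ_i = -0.2798 mm.

-0.280 mm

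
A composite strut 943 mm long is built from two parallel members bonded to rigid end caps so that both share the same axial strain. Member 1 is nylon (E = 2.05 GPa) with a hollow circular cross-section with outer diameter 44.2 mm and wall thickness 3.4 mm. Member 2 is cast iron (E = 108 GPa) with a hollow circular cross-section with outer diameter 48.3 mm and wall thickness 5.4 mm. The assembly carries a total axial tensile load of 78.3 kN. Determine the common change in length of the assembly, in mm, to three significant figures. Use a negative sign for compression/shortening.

0.929 mm

A_1 = 435.8 mm².
A_2 = 727.8 mm².
Equal strain + equilibrium ⇒ each member carries load in proportion to AE: A₁E₁ = 893400 N, A₂E₂ = 78600000 N, ΣAE = 79490000 N.
δ = PL/ΣAE = 78300·943/79490000 = 0.9288 mm.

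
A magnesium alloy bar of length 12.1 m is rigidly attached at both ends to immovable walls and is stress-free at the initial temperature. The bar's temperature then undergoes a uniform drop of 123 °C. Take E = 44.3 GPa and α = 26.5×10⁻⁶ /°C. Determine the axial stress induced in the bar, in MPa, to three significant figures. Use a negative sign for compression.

Free thermal expansion αLΔT = 26.5e-6 · 12100 · -123 = -39.44 mm.
The walls impose strain ε = −(-39.44)/12100 = 3.2595e-03; σ = Eε = 44300 · 3.2595e-03 = 144.4 MPa.

144 MPa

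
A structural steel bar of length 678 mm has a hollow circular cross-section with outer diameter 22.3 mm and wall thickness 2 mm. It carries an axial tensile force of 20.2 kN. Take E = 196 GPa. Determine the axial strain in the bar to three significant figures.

8.08e-04

A = 127.5 mm².
σ = N/A = 158.4 MPa; ε = σ/E = 158.4/196000 = 8.080e-04.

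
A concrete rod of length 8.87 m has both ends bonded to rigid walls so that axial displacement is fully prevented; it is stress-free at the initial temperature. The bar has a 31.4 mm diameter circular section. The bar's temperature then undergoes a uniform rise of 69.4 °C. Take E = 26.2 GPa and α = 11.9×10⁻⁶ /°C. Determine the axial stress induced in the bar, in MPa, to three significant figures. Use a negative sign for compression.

-21.6 MPa

Free thermal expansion αLΔT = 11.9e-6 · 8870 · 69.4 = 7.325 mm.
The walls impose strain ε = −(7.325)/8870 = -8.2586e-04; σ = Eε = 26200 · -8.2586e-04 = -21.64 MPa.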